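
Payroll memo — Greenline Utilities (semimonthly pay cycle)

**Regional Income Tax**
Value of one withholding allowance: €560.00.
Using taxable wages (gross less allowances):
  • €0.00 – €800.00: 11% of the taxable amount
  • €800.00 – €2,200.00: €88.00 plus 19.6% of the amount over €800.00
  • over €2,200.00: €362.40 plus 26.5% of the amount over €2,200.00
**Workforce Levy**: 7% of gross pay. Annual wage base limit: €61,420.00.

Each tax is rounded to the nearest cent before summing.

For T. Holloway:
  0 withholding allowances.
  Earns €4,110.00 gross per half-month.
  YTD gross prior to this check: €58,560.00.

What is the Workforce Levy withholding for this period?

Workforce Levy: cap €61,420.00 − YTD €58,560.00 = €2,860.00 subject; 7% × €2,860.00 = €200.20

€200.20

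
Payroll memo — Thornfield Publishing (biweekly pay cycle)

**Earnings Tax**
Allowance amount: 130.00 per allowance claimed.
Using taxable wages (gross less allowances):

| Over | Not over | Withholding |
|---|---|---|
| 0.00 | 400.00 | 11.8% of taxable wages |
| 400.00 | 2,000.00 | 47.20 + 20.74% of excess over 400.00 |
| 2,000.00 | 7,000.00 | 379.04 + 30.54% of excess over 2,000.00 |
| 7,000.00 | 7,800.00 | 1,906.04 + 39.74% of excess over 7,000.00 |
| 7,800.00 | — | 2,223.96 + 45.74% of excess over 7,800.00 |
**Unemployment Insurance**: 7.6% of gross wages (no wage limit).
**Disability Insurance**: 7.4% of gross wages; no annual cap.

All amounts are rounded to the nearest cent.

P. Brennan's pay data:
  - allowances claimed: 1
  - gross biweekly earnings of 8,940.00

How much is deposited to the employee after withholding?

Earnings Tax: taxable = 8,940.00 − 1×130.00 = 8,810.00
  2,223.96 + 45.74% × (8,810.00 − 7,800.00) = 2,223.96 + 45.74% × 1,010.00 = 2,685.93
Unemployment Insurance: 7.6% × 8,940.00 = 679.44
Disability Insurance: 7.4% × 8,940.00 = 661.56
Total withheld: 2,685.93 + 679.44 + 661.56 = 4,026.93
Net pay: 8,940.00 − 4,026.93 = 4,913.07

4,913.07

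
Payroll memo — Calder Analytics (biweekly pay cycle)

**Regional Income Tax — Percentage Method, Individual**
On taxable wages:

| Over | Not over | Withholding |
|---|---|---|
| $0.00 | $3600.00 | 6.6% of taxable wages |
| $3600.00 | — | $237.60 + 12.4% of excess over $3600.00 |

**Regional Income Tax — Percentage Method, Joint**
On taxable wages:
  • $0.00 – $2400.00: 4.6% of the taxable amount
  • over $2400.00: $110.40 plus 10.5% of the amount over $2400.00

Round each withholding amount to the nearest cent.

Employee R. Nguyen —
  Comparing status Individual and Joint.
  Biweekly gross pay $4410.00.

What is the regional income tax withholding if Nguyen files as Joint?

$321.45

Regional Income Tax (Joint): taxable = $4410.00
  $110.40 + 10.5% × ($4410.00 − $2400.00) = $110.40 + 10.5% × $2010.00 = $321.45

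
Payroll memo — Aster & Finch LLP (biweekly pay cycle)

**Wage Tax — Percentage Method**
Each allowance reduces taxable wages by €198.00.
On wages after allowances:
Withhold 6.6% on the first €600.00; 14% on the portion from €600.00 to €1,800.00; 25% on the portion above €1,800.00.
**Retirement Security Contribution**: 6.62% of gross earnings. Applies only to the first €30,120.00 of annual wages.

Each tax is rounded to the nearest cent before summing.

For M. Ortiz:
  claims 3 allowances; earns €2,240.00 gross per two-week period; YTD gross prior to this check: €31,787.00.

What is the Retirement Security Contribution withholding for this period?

Retirement Security Contribution: YTD €31,787.00 ≥ cap €30,120.00 → €0.00

€0.00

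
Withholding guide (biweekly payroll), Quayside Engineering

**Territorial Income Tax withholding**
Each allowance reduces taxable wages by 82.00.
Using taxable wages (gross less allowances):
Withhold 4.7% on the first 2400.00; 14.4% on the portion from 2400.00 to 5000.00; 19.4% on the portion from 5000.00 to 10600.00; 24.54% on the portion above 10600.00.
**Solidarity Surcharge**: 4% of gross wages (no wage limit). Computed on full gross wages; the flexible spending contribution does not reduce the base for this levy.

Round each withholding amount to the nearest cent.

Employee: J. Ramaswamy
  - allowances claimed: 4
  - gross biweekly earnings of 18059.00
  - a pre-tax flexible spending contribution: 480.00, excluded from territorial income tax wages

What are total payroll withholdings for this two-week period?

3928.12

Territorial Income Tax: taxable = 18059.00 − 480.00 − 4×82.00 = 17251.00
  1573.60 + 24.54% × (17251.00 − 10600.00) = 1573.60 + 24.54% × 6651.00 = 3205.76
Solidarity Surcharge: 4% × 18059.00 = 722.36
Total: 3205.76 + 722.36 = 3928.12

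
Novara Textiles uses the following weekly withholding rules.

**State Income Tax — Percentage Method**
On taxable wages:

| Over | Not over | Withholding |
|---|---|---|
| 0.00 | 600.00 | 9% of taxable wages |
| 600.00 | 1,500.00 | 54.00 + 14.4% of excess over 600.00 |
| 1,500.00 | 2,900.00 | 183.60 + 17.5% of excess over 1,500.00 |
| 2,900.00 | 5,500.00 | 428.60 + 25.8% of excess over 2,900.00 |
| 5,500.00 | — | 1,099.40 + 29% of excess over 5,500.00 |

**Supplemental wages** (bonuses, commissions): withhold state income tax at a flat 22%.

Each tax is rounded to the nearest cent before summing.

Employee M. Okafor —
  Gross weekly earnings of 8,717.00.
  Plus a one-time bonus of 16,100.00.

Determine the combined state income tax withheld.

State Income Tax: taxable = 8,717.00
  1,099.40 + 29% × (8,717.00 − 5,500.00) = 1,099.40 + 29% × 3,217.00 = 2,032.33
Supplemental (22% flat on bonus): 22% × 16,100.00 = 3,542.00
Total state income tax: 2,032.33 + 3,542.00 = 5,574.33

5,574.33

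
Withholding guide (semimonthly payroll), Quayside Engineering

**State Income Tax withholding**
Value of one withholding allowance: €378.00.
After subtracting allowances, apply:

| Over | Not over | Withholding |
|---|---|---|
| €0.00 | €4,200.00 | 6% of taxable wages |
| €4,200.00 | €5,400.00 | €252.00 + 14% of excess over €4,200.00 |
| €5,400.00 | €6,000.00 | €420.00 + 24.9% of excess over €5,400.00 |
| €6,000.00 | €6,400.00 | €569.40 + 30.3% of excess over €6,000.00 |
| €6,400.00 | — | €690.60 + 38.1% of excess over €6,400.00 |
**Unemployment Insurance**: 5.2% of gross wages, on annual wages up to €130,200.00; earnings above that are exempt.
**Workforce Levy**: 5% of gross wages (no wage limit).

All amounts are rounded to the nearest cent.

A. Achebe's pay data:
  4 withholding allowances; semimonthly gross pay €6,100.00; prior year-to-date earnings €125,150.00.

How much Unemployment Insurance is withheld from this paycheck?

Unemployment Insurance: cap €130,200.00 − YTD €125,150.00 = €5,050.00 subject; 5.2% × €5,050.00 = €262.60

€262.60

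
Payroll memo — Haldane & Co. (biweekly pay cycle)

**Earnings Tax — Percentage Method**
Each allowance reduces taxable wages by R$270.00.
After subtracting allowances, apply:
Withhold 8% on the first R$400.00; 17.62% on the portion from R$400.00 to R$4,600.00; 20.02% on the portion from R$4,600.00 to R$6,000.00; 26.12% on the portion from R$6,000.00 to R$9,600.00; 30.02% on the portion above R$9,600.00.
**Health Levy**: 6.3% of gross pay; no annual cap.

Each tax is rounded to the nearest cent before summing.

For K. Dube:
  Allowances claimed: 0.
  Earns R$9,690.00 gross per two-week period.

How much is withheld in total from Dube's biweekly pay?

Earnings Tax: taxable = R$9,690.00
  R$1,992.64 + 30.02% × (R$9,690.00 − R$9,600.00) = R$1,992.64 + 30.02% × R$90.00 = R$2,019.66
Health Levy: 6.3% × R$9,690.00 = R$610.47
Total: R$2,019.66 + R$610.47 = R$2,630.13

R$2,630.13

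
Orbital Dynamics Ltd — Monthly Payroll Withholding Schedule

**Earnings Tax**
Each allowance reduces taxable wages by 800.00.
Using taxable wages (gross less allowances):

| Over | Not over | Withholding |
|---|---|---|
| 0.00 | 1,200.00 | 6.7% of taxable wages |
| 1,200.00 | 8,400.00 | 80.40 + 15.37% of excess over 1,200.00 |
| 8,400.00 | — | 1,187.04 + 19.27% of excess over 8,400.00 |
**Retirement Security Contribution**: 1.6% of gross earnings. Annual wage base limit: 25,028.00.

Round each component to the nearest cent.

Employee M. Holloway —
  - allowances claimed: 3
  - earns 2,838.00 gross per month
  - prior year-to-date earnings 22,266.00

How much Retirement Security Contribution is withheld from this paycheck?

44.19

Retirement Security Contribution: cap 25,028.00 − YTD 22,266.00 = 2,762.00 subject; 1.6% × 2,762.00 = 44.19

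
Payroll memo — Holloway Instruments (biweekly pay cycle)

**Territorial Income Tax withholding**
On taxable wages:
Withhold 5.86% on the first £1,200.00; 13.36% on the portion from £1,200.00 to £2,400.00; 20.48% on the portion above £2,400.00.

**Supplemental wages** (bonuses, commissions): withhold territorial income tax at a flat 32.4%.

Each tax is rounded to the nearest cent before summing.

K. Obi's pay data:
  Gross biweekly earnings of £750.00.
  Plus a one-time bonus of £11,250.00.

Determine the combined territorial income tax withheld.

£3,688.95

Territorial Income Tax: taxable = £750.00
  5.86% × £750.00 = £43.95
Supplemental (32.4% flat on bonus): 32.4% × £11,250.00 = £3,645.00
Total territorial income tax: £43.95 + £3,645.00 = £3,688.95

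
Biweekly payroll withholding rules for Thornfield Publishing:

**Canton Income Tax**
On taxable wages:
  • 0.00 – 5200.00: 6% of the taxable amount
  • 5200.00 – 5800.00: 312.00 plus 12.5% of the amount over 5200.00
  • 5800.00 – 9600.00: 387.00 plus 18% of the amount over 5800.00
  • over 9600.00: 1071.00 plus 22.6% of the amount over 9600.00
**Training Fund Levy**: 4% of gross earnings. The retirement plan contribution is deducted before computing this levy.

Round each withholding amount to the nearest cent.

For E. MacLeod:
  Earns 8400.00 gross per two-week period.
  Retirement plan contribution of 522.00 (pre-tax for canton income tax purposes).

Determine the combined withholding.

1076.16

Canton Income Tax: taxable = 8400.00 − 522.00 = 7878.00
  387.00 + 18% × (7878.00 − 5800.00) = 387.00 + 18% × 2078.00 = 761.04
Training Fund Levy: 4% × 7878.00 = 315.12
Total: 761.04 + 315.12 = 1076.16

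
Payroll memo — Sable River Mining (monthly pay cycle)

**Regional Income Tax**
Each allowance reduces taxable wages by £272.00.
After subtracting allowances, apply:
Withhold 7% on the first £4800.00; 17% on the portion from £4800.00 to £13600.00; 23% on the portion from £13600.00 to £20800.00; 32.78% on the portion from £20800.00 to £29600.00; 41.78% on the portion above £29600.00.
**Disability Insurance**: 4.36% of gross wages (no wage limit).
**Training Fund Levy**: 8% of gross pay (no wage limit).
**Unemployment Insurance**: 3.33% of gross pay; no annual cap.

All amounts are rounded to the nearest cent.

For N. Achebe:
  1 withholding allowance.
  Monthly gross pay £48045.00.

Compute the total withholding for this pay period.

£21503.58

Regional Income Tax: taxable = £48045.00 − 1×£272.00 = £47773.00
  £6372.64 + 41.78% × (£47773.00 − £29600.00) = £6372.64 + 41.78% × £18173.00 = £13965.32
Disability Insurance: 4.36% × £48045.00 = £2094.76
Training Fund Levy: 8% × £48045.00 = £3843.60
Unemployment Insurance: 3.33% × £48045.00 = £1599.90
Total: £13965.32 + £2094.76 + £3843.60 + £1599.90 = £21503.58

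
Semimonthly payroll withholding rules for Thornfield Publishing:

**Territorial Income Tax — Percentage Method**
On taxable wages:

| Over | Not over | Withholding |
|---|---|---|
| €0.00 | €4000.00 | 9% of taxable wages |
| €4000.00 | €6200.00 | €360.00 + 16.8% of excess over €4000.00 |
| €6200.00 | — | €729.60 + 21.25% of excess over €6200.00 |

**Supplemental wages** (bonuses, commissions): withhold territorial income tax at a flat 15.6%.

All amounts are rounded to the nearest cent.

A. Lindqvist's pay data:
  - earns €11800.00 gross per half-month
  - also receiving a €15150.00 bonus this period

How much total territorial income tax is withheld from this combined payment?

€4283.00

Territorial Income Tax: taxable = €11800.00
  €729.60 + 21.25% × (€11800.00 − €6200.00) = €729.60 + 21.25% × €5600.00 = €1919.60
Supplemental (15.6% flat on bonus): 15.6% × €15150.00 = €2363.40
Total territorial income tax: €1919.60 + €2363.40 = €4283.00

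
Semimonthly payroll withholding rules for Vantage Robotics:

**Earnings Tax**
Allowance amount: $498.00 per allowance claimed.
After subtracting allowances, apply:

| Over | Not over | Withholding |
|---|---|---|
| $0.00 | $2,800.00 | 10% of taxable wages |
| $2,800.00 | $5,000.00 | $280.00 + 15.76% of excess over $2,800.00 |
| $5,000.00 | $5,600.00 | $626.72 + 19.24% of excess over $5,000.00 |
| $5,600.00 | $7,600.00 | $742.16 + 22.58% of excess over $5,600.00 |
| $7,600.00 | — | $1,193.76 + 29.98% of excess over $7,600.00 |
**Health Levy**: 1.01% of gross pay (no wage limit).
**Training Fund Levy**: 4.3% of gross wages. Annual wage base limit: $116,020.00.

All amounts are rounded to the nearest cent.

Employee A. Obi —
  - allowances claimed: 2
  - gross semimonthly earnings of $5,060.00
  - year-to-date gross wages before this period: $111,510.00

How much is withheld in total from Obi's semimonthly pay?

Earnings Tax: taxable = $5,060.00 − 2×$498.00 = $4,064.00
  $280.00 + 15.76% × ($4,064.00 − $2,800.00) = $280.00 + 15.76% × $1,264.00 = $479.21
Health Levy: 1.01% × $5,060.00 = $51.11
Training Fund Levy: cap $116,020.00 − YTD $111,510.00 = $4,510.00 subject; 4.3% × $4,510.00 = $193.93
Total: $479.21 + $51.11 + $193.93 = $724.25

$724.25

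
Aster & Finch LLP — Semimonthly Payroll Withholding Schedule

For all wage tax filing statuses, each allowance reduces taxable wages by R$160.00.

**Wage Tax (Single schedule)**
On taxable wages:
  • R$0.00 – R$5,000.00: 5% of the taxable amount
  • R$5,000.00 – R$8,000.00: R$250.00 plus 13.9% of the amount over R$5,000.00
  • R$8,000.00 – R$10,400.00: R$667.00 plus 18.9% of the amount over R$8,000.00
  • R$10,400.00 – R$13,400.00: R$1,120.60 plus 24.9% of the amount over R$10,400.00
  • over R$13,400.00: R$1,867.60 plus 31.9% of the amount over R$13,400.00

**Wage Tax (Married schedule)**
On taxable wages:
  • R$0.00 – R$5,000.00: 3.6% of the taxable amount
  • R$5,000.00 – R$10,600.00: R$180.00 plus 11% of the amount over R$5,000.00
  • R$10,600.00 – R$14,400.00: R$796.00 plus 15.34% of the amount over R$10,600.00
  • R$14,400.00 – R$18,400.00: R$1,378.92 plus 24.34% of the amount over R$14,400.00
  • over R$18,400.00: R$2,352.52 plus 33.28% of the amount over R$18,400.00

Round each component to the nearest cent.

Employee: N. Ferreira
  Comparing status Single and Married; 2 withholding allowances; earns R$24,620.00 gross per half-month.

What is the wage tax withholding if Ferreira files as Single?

Wage Tax (Single): taxable = R$24,620.00 − 2×R$160.00 = R$24,300.00
  R$1,867.60 + 31.9% × (R$24,300.00 − R$13,400.00) = R$1,867.60 + 31.9% × R$10,900.00 = R$5,344.70

R$5,344.70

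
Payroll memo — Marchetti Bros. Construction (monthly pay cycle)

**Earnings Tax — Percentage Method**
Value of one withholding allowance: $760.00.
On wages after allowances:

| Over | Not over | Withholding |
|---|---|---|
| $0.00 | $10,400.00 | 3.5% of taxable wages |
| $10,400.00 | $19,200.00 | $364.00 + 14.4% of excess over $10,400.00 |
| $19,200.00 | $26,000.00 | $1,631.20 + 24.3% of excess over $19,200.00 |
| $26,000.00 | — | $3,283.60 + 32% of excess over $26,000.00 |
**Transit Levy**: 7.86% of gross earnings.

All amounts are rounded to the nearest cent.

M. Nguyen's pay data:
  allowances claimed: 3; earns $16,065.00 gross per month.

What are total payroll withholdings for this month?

$2,114.15

Earnings Tax: taxable = $16,065.00 − 3×$760.00 = $13,785.00
  $364.00 + 14.4% × ($13,785.00 − $10,400.00) = $364.00 + 14.4% × $3,385.00 = $851.44
Transit Levy: 7.86% × $16,065.00 = $1,262.71
Total: $851.44 + $1,262.71 = $2,114.15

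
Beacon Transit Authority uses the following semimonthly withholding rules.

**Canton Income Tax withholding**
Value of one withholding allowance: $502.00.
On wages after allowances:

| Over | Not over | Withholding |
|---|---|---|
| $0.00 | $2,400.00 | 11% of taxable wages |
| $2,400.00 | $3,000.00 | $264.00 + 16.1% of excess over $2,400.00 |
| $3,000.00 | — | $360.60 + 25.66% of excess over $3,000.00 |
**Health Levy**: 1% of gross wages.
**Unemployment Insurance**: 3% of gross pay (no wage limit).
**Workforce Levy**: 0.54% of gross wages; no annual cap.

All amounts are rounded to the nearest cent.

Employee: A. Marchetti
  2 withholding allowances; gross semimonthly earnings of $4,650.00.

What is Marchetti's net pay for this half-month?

$3,912.53

Canton Income Tax: taxable = $4,650.00 − 2×$502.00 = $3,646.00
  $360.60 + 25.66% × ($3,646.00 − $3,000.00) = $360.60 + 25.66% × $646.00 = $526.36
Health Levy: 1% × $4,650.00 = $46.50
Unemployment Insurance: 3% × $4,650.00 = $139.50
Workforce Levy: 0.54% × $4,650.00 = $25.11
Total withheld: $526.36 + $46.50 + $139.50 + $25.11 = $737.47
Net pay: $4,650.00 − $737.47 = $3,912.53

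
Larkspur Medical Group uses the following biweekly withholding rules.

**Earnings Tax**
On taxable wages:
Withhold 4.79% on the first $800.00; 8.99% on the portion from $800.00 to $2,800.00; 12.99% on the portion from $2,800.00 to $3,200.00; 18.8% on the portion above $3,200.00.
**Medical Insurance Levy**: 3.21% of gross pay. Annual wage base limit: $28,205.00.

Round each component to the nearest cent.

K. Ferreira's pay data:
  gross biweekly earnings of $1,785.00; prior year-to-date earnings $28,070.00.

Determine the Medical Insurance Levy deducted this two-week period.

Medical Insurance Levy: cap $28,205.00 − YTD $28,070.00 = $135.00 subject; 3.21% × $135.00 = $4.33

$4.33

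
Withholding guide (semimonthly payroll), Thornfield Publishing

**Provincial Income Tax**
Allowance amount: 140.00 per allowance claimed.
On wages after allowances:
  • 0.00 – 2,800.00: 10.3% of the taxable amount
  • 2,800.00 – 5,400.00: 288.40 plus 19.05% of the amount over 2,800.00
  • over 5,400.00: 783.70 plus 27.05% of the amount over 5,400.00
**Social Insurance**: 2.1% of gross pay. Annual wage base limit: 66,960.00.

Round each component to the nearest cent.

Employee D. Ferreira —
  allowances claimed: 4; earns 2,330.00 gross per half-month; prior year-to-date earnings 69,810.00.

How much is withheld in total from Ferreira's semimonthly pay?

Provincial Income Tax: taxable = 2,330.00 − 4×140.00 = 1,770.00
  10.3% × 1,770.00 = 182.31
Social Insurance: YTD 69,810.00 ≥ cap 66,960.00 → 0.00
Total: 182.31 + 0.00 = 182.31

182.31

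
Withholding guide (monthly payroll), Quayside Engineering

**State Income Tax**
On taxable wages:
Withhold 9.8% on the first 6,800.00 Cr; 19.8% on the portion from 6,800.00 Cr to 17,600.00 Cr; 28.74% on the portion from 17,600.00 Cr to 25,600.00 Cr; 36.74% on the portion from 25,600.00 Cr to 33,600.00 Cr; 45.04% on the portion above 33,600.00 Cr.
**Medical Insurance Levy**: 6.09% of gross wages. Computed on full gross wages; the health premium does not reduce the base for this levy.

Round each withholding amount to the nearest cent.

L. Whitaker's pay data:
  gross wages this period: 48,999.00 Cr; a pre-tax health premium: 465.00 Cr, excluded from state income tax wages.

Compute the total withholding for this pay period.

17,753.51 Cr

State Income Tax: taxable = 48,999.00 Cr − 465.00 Cr = 48,534.00 Cr
  8,043.20 Cr + 45.04% × (48,534.00 Cr − 33,600.00 Cr) = 8,043.20 Cr + 45.04% × 14,934.00 Cr = 14,769.47 Cr
Medical Insurance Levy: 6.09% × 48,999.00 Cr = 2,984.04 Cr
Total: 14,769.47 Cr + 2,984.04 Cr = 17,753.51 Cr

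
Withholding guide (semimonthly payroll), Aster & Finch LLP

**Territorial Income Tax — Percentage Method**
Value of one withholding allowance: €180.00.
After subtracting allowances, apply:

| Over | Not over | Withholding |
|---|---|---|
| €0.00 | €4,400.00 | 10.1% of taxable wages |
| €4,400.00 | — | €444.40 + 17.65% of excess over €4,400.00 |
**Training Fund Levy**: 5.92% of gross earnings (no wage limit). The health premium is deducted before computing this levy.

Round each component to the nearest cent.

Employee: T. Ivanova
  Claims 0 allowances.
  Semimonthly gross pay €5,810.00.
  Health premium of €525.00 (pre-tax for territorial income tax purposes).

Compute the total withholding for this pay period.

Territorial Income Tax: taxable = €5,810.00 − €525.00 = €5,285.00
  €444.40 + 17.65% × (€5,285.00 − €4,400.00) = €444.40 + 17.65% × €885.00 = €600.60
Training Fund Levy: 5.92% × €5,285.00 = €312.87
Total: €600.60 + €312.87 = €913.47

€913.47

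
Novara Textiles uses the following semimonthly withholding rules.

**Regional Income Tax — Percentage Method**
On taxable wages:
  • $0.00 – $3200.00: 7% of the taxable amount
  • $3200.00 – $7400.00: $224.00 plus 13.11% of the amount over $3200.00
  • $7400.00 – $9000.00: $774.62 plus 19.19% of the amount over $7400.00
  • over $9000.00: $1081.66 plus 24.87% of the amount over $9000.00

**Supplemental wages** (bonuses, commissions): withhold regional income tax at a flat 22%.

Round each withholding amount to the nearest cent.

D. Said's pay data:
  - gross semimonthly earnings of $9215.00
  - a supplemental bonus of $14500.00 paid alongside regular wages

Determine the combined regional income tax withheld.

Regional Income Tax: taxable = $9215.00
  $1081.66 + 24.87% × ($9215.00 − $9000.00) = $1081.66 + 24.87% × $215.00 = $1135.13
Supplemental (22% flat on bonus): 22% × $14500.00 = $3190.00
Total regional income tax: $1135.13 + $3190.00 = $4325.13

$4325.13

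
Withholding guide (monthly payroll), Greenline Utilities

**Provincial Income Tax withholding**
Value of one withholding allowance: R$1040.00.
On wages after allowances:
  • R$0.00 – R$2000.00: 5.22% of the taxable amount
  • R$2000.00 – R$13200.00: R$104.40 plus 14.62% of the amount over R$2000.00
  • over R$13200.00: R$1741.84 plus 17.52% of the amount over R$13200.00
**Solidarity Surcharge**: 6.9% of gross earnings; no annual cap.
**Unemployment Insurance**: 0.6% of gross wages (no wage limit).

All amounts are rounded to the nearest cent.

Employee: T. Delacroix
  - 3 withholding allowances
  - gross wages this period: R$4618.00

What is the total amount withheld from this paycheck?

Provincial Income Tax: taxable = R$4618.00 − 3×R$1040.00 = R$1498.00
  5.22% × R$1498.00 = R$78.20
Solidarity Surcharge: 6.9% × R$4618.00 = R$318.64
Unemployment Insurance: 0.6% × R$4618.00 = R$27.71
Total: R$78.20 + R$318.64 + R$27.71 = R$424.55

R$424.55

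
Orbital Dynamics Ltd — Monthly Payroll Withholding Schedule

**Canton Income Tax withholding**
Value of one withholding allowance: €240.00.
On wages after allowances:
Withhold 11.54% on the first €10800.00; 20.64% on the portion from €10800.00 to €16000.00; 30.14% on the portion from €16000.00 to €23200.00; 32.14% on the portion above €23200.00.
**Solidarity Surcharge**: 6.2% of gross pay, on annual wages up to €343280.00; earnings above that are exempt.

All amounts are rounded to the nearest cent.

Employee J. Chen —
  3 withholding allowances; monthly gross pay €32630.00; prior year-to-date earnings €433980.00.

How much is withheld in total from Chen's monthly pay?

Canton Income Tax: taxable = €32630.00 − 3×€240.00 = €31910.00
  €4489.68 + 32.14% × (€31910.00 − €23200.00) = €4489.68 + 32.14% × €8710.00 = €7289.07
Solidarity Surcharge: YTD €433980.00 ≥ cap €343280.00 → €0.00
Total: €7289.07 + €0.00 = €7289.07

€7289.07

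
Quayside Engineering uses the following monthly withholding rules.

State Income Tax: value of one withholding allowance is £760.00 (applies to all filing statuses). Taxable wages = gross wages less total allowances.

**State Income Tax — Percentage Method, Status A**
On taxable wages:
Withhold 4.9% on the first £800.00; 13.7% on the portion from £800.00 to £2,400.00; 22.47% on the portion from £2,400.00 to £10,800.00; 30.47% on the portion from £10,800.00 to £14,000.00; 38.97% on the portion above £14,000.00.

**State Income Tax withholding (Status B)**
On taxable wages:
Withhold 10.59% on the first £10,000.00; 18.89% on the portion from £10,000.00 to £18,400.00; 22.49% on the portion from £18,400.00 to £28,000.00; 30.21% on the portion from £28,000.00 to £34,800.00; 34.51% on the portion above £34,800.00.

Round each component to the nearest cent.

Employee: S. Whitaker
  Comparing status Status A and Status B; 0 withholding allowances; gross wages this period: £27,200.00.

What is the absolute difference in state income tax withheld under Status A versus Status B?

£3,640.08

State Income Tax (Status A): taxable = £27,200.00
  £3,120.92 + 38.97% × (£27,200.00 − £14,000.00) = £3,120.92 + 38.97% × £13,200.00 = £8,264.96
State Income Tax (Status B): taxable = £27,200.00
  £2,645.76 + 22.49% × (£27,200.00 − £18,400.00) = £2,645.76 + 22.49% × £8,800.00 = £4,624.88
Difference: |£8,264.96 − £4,624.88| = £3,640.08 (higher under Status A)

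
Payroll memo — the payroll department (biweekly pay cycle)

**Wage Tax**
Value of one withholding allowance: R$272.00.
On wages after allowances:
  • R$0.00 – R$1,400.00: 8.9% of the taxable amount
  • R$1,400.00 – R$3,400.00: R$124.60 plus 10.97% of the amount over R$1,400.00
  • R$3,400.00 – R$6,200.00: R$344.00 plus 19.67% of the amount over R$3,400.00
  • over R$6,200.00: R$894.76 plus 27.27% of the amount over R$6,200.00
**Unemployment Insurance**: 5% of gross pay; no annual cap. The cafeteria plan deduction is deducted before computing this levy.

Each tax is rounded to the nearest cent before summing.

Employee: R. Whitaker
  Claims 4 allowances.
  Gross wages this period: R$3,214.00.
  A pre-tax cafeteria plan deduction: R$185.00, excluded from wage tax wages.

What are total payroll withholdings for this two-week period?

Wage Tax: taxable = R$3,214.00 − R$185.00 − 4×R$272.00 = R$1,941.00
  R$124.60 + 10.97% × (R$1,941.00 − R$1,400.00) = R$124.60 + 10.97% × R$541.00 = R$183.95
Unemployment Insurance: 5% × R$3,029.00 = R$151.45
Total: R$183.95 + R$151.45 = R$335.40

R$335.40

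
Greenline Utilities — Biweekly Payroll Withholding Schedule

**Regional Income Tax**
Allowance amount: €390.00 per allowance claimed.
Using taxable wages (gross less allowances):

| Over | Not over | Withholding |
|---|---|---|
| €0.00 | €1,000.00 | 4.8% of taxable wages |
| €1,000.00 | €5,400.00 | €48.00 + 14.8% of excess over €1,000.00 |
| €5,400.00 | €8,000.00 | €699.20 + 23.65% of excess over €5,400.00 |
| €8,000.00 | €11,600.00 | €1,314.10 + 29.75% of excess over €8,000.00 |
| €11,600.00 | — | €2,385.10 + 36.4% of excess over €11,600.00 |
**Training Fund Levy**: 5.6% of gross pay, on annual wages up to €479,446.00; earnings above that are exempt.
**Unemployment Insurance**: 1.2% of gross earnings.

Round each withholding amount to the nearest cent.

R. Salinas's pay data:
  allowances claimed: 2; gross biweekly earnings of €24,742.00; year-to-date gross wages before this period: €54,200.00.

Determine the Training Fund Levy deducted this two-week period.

Training Fund Levy: 5.6% × €24,742.00 = €1,385.55

€1,385.55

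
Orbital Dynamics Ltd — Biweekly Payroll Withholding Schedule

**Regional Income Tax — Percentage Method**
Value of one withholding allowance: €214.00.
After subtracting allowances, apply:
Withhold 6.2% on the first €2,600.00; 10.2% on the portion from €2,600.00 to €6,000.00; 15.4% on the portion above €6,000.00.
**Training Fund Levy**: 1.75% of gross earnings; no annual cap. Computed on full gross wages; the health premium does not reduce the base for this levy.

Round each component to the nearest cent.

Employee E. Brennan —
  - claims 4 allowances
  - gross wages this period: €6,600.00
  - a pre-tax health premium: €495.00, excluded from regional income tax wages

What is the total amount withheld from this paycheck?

Regional Income Tax: taxable = €6,600.00 − €495.00 − 4×€214.00 = €5,249.00
  €161.20 + 10.2% × (€5,249.00 − €2,600.00) = €161.20 + 10.2% × €2,649.00 = €431.40
Training Fund Levy: 1.75% × €6,600.00 = €115.50
Total: €431.40 + €115.50 = €546.90

€546.90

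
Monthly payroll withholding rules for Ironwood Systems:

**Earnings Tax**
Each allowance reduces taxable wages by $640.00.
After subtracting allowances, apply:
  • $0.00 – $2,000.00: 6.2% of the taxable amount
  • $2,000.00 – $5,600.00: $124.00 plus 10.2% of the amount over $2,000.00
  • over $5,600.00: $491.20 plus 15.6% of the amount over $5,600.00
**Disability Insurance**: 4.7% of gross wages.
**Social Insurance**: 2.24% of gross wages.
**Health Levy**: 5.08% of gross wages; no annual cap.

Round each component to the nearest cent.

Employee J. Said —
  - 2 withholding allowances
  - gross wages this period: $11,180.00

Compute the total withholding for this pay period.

Earnings Tax: taxable = $11,180.00 − 2×$640.00 = $9,900.00
  $491.20 + 15.6% × ($9,900.00 − $5,600.00) = $491.20 + 15.6% × $4,300.00 = $1,162.00
Disability Insurance: 4.7% × $11,180.00 = $525.46
Social Insurance: 2.24% × $11,180.00 = $250.43
Health Levy: 5.08% × $11,180.00 = $567.94
Total: $1,162.00 + $525.46 + $250.43 + $567.94 = $2,505.83

$2,505.83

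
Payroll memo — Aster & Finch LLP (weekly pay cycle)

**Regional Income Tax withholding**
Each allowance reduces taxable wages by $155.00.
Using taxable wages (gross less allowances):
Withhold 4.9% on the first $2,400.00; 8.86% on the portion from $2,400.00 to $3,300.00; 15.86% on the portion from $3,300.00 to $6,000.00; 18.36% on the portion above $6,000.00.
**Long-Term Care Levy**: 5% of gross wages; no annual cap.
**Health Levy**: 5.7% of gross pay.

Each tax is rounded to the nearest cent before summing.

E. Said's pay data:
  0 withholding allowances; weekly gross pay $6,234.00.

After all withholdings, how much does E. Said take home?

$4,898.44

Regional Income Tax: taxable = $6,234.00
  $625.56 + 18.36% × ($6,234.00 − $6,000.00) = $625.56 + 18.36% × $234.00 = $668.52
Long-Term Care Levy: 5% × $6,234.00 = $311.70
Health Levy: 5.7% × $6,234.00 = $355.34
Total withheld: $668.52 + $311.70 + $355.34 = $1,335.56
Net pay: $6,234.00 − $1,335.56 = $4,898.44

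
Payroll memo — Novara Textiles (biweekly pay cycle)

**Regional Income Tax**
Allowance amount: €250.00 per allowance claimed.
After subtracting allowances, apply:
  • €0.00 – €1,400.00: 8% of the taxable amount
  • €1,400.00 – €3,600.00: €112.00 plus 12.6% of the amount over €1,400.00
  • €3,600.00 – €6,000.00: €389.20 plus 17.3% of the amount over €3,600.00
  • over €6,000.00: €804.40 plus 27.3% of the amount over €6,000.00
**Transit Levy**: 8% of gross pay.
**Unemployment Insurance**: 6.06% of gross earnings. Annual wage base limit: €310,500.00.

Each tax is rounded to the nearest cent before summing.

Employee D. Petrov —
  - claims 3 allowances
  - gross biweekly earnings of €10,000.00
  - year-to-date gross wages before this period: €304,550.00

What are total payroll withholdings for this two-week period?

Regional Income Tax: taxable = €10,000.00 − 3×€250.00 = €9,250.00
  €804.40 + 27.3% × (€9,250.00 − €6,000.00) = €804.40 + 27.3% × €3,250.00 = €1,691.65
Transit Levy: 8% × €10,000.00 = €800.00
Unemployment Insurance: cap €310,500.00 − YTD €304,550.00 = €5,950.00 subject; 6.06% × €5,950.00 = €360.57
Total: €1,691.65 + €800.00 + €360.57 = €2,852.22

€2,852.22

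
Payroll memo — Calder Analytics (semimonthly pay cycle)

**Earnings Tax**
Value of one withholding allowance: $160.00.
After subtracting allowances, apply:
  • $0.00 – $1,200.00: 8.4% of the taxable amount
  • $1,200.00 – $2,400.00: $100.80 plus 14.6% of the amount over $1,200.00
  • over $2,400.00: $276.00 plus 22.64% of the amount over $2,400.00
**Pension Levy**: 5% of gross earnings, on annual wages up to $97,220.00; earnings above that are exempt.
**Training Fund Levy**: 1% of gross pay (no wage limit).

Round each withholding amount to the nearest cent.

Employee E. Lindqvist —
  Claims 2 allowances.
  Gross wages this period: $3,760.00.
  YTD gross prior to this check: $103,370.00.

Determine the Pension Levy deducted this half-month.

Pension Levy: YTD $103,370.00 ≥ cap $97,220.00 → $0.00

$0.00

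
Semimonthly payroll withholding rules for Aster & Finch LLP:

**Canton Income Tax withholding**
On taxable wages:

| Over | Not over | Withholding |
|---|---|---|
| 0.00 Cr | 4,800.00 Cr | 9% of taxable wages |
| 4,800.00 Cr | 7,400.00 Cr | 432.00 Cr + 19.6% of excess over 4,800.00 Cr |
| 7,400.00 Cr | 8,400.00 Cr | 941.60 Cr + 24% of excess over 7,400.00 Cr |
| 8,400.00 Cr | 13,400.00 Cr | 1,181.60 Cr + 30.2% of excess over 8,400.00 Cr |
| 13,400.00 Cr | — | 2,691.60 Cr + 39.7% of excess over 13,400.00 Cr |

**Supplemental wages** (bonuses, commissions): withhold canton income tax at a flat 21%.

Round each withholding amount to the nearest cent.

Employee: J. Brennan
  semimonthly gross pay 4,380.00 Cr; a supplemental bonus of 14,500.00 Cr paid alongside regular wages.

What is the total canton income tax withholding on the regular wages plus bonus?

Canton Income Tax: taxable = 4,380.00 Cr
  9% × 4,380.00 Cr = 394.20 Cr
Supplemental (21% flat on bonus): 21% × 14,500.00 Cr = 3,045.00 Cr
Total canton income tax: 394.20 Cr + 3,045.00 Cr = 3,439.20 Cr

3,439.20 Cr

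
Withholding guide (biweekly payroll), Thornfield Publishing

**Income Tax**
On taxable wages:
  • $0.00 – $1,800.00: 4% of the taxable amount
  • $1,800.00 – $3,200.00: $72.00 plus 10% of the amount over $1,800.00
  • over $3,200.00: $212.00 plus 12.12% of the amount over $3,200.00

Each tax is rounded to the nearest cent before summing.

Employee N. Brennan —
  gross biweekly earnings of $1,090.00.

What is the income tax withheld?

$43.60

Income Tax: taxable = $1,090.00
  4% × $1,090.00 = $43.60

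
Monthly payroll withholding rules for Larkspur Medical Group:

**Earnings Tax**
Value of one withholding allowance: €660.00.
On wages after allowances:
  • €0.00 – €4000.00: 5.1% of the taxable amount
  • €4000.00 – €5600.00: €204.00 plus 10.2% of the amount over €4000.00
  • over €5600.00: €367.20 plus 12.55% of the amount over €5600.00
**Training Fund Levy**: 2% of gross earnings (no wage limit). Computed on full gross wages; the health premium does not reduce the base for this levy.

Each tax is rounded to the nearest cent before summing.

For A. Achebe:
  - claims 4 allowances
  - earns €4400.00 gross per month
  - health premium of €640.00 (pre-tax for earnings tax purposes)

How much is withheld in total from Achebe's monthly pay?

€145.12

Earnings Tax: taxable = €4400.00 − €640.00 − 4×€660.00 = €1120.00
  5.1% × €1120.00 = €57.12
Training Fund Levy: 2% × €4400.00 = €88.00
Total: €57.12 + €88.00 = €145.12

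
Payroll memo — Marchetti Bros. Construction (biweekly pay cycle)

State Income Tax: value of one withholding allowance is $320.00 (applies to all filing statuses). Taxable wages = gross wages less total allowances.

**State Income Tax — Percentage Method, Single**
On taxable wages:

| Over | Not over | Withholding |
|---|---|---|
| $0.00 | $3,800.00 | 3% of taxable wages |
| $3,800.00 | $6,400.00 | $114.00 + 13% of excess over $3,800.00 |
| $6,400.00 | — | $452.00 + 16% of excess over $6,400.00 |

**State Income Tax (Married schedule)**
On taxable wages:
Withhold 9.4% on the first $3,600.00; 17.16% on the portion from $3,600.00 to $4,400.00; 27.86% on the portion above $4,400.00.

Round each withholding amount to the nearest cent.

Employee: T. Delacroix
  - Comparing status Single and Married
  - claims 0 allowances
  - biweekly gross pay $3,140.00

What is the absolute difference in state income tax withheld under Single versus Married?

$200.96

State Income Tax (Single): taxable = $3,140.00
  3% × $3,140.00 = $94.20
State Income Tax (Married): taxable = $3,140.00
  9.4% × $3,140.00 = $295.16
Difference: |$94.20 − $295.16| = $200.96 (higher under Married)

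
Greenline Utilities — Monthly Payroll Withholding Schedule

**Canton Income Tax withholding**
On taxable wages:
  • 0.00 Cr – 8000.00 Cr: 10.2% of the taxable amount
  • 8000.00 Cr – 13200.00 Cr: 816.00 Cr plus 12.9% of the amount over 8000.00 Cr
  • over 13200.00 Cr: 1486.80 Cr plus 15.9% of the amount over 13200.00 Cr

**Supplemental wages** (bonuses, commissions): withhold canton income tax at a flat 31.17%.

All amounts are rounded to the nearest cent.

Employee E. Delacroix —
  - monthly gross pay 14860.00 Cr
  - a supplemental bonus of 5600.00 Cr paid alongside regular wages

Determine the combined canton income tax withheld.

Canton Income Tax: taxable = 14860.00 Cr
  1486.80 Cr + 15.9% × (14860.00 Cr − 13200.00 Cr) = 1486.80 Cr + 15.9% × 1660.00 Cr = 1750.74 Cr
Supplemental (31.17% flat on bonus): 31.17% × 5600.00 Cr = 1745.52 Cr
Total canton income tax: 1750.74 Cr + 1745.52 Cr = 3496.26 Cr

3496.26 Cr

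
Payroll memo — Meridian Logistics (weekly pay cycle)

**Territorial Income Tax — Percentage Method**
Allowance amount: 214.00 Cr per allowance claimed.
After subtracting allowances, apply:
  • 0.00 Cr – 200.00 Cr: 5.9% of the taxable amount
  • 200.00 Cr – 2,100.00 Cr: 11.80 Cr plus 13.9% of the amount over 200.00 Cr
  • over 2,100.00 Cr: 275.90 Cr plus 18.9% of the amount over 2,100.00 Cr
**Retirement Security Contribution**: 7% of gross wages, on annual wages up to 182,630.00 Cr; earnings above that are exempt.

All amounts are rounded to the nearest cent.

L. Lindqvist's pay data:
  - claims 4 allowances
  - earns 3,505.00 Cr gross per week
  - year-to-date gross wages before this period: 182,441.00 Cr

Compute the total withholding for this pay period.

Territorial Income Tax: taxable = 3,505.00 Cr − 4×214.00 Cr = 2,649.00 Cr
  275.90 Cr + 18.9% × (2,649.00 Cr − 2,100.00 Cr) = 275.90 Cr + 18.9% × 549.00 Cr = 379.66 Cr
Retirement Security Contribution: cap 182,630.00 Cr − YTD 182,441.00 Cr = 189.00 Cr subject; 7% × 189.00 Cr = 13.23 Cr
Total: 379.66 Cr + 13.23 Cr = 392.89 Cr

392.89 Cr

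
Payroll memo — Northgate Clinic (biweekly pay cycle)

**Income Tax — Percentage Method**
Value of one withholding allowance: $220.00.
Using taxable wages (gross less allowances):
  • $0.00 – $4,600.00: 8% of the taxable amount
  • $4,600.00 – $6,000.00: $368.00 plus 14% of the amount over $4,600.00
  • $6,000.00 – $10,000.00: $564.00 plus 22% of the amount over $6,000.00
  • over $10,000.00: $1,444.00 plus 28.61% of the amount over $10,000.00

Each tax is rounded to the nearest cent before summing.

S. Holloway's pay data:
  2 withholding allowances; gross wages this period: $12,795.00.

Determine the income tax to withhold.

$2,117.77

Income Tax: taxable = $12,795.00 − 2×$220.00 = $12,355.00
  $1,444.00 + 28.61% × ($12,355.00 − $10,000.00) = $1,444.00 + 28.61% × $2,355.00 = $2,117.77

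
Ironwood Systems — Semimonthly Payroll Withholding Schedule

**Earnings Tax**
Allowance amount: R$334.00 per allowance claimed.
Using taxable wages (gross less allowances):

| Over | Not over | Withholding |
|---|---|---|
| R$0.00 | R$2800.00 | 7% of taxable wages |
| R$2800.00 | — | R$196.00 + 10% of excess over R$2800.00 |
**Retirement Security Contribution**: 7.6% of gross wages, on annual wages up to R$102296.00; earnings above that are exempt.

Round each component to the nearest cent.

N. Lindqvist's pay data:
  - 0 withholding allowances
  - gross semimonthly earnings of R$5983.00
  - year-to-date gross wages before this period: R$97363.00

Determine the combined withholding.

R$889.21

Earnings Tax: taxable = R$5983.00
  R$196.00 + 10% × (R$5983.00 − R$2800.00) = R$196.00 + 10% × R$3183.00 = R$514.30
Retirement Security Contribution: cap R$102296.00 − YTD R$97363.00 = R$4933.00 subject; 7.6% × R$4933.00 = R$374.91
Total: R$514.30 + R$374.91 = R$889.21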